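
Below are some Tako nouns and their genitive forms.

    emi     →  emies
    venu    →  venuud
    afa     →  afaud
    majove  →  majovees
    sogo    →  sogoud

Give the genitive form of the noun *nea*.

neaud

The pattern is front/back vowel harmony: -es when the last vowel of the stem is a front vowel (*emi*, *majove*); -ud when the last vowel of the stem is a back vowel (*venu*, *afa*, *sogo*).
The last vowel of *nea* is /a/, which is a back vowel, so the suffix is -ud, giving *neaud*.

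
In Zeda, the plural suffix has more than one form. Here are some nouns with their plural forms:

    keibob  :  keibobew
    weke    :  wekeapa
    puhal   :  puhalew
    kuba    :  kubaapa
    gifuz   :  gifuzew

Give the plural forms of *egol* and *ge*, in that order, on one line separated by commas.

The suffix is conditioned by the final sound: -ew when the stem ends in a consonant (*keibob*, *puhal*, *gifuz*); -apa when the stem ends in a vowel (*weke*, *kuba*).
The final sound of *egol* is /l/, which is a consonant, so the suffix is -ew, giving *egolew*.
*ge* — final sound /e/ (a vowel) → -apa → *geapa*.

egolew, geapa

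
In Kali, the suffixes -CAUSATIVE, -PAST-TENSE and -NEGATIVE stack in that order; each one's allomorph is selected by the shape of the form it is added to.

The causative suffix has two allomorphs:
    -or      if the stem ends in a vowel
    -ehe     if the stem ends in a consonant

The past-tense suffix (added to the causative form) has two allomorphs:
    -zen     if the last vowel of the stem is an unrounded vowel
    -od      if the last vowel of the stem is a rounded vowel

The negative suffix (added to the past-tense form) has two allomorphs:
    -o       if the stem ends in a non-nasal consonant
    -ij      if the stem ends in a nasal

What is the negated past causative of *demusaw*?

demusawehezenij

Since the final sound of *demusaw* is /w/ (a consonant), it takes -ehe, giving *demusawehe*.
The causative form *demusawehe*: last vowel = /e/, an unrounded vowel → -zen → *demusawehezen*.
The past-tense form *demusawehezen*: final consonant = /n/, a nasal → -ij → *demusawehezenij*.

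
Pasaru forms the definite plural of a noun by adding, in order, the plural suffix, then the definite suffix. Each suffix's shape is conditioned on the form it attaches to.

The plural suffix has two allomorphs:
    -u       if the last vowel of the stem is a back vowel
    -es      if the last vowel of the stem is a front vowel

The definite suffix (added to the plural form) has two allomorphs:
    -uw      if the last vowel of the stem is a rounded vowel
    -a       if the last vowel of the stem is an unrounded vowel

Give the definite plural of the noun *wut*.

wutuuw

Since the last vowel of *wut* is /u/ (a back vowel), it takes -u, giving *wutu*.
The plural form *wutu* — last vowel /u/ (a rounded vowel) → -uw → *wutuuw*.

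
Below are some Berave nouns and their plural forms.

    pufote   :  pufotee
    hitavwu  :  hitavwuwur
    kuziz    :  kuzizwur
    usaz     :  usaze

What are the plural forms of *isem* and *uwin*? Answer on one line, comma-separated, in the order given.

The pattern is height harmony: -wur when the last vowel of the stem is a high vowel (*hitavwu*, *kuziz*); -e when the last vowel of the stem is a non-high vowel (*pufote*, *usaz*).
*isem*: last vowel = /e/, a non-high vowel → -e → *iseme*.
*uwin* — last vowel /i/ (a high vowel) → -wur → *uwinwur*.

iseme, uwinwur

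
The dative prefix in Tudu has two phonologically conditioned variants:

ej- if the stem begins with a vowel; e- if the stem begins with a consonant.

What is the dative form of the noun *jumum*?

ejumum

The first sound of *jumum* is /j/, which is a consonant, so the prefix is e-, giving *ejumum*.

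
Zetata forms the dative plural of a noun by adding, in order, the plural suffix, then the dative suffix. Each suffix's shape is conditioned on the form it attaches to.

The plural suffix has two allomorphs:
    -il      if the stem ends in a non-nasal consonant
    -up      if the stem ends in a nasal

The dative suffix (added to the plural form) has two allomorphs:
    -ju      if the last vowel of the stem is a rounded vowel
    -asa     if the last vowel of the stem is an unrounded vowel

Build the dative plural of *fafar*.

The final consonant of *fafar* is /r/, which is non-nasal, so the plural suffix is -il, giving *fafaril*.
The plural form *fafaril* — last vowel /i/ (an unrounded vowel) → -asa → *fafarilasa*.

fafarilasa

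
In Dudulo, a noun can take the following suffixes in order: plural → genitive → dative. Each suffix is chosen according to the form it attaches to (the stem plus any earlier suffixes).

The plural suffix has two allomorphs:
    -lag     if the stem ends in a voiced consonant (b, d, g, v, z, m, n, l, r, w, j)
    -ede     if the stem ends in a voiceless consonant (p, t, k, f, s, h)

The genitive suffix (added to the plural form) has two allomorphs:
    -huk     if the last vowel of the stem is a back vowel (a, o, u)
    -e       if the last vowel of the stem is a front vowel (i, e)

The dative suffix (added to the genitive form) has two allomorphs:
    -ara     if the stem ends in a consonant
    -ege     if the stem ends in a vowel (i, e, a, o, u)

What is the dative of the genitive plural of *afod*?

The final consonant of *afod* is /d/, which is voiced, so the plural suffix is -lag, giving *afodlag*.
The plural form *afodlag* — last vowel /a/ (a back vowel) → -huk → *afodlaghuk*.
The final sound of the genitive form *afodlaghuk* is /k/, which is a consonant, so the dative suffix is -ara, giving *afodlaghukara*.

afodlaghukara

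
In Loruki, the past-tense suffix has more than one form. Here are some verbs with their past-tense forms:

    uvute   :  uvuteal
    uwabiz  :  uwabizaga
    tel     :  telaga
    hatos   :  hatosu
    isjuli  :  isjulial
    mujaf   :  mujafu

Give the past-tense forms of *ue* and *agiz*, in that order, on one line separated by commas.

ueal, agizaga

The pattern is voicing of the final sound: -u when the stem ends in a voiceless consonant (*hatos*, *mujaf*); -aga when the stem ends in a voiced consonant (*uwabiz*, *tel*); -al when the stem ends in a vowel (*uvute*, *isjuli*).
Since the final sound of *ue* is /e/ (a vowel), it takes -al, giving *ueal*.
Since the final sound of *agiz* is /z/ (a voiced consonant), it takes -aga, giving *agizaga*.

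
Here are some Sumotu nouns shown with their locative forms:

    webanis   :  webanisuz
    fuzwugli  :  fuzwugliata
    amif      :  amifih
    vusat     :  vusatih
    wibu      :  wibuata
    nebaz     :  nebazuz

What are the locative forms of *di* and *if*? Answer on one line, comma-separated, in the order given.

Looking at the final sound of each stem: -uz when the stem ends in a sibilant (*webanis*, *nebaz*); -ih when the stem ends in a non-sibilant consonant (*amif*, *vusat*); -ata when the stem ends in a vowel (*fuzwugli*, *wibu*).
*di* — final sound /i/ (a vowel) → -ata → *diata*.
*if*: final sound = /f/, a non-sibilant consonant → -ih → *ifih*.

diata, ifih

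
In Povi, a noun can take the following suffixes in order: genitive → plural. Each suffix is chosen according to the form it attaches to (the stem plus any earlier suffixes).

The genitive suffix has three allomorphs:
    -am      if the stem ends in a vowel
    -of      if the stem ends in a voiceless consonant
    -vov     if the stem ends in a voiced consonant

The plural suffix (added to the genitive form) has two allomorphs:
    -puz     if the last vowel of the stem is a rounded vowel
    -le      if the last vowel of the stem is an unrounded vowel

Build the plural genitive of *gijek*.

gijekofpuz

*gijek*: final sound = /k/, a voiceless consonant → -of → *gijekof*.
Since the last vowel of the genitive form *gijekof* is /o/ (a rounded vowel), it takes -puz, giving *gijekofpuz*.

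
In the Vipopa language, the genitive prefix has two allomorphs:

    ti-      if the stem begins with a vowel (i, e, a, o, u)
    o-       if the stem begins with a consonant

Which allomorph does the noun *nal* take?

*nal* — first sound /n/ (a consonant) → o-.

o-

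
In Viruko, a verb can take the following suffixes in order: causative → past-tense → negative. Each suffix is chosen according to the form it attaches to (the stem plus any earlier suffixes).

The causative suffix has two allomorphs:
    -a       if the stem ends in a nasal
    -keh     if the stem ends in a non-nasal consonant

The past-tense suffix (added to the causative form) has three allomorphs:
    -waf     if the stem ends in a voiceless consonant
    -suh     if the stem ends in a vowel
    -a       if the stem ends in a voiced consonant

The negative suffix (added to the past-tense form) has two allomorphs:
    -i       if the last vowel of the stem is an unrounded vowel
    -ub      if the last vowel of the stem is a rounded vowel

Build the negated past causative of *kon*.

The final consonant of *kon* is /n/, which is a nasal, so the causative suffix is -a, giving *kona*.
The final sound of the causative form *kona* is /a/, which is a vowel, so the past-tense suffix is -suh, giving *konasuh*.
The past-tense form *konasuh* — last vowel /u/ (a rounded vowel) → -ub → *konasuhub*.

konasuhub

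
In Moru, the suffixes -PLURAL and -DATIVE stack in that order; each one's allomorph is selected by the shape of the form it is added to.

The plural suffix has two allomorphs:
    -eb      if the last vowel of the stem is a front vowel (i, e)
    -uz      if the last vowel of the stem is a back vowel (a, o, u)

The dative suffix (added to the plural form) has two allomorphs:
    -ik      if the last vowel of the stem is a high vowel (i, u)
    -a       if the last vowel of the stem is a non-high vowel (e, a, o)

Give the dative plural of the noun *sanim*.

*sanim* — last vowel /i/ (a front vowel) → -eb → *sanimeb*.
The plural form *sanimeb* — last vowel /e/ (a non-high vowel) → -a → *sanimeba*.

sanimeba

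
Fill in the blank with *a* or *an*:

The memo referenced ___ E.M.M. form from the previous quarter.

The indefinite article is chosen by the initial *sound* of the following word, not its spelling.
The initialism *E.M.M.* is read letter by letter; the first letter, E, is pronounced /iː/, which begins with a vowel sound.
So the article is *an*: The memo referenced an E.M.M. form from the previous quarter.

an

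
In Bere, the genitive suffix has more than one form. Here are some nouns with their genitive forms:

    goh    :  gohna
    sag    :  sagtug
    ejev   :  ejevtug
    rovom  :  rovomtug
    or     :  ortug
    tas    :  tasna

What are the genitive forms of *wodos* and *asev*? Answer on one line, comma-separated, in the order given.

Looking at the final consonant of each stem: -na when the stem ends in a voiceless consonant (*goh*, *tas*); -tug when the stem ends in a voiced consonant (*sag*, *ejev*, *rovom*, *or*).
Since the final consonant of *wodos* is /s/ (voiceless), it takes -na, giving *wodosna*.
*asev* — final consonant /v/ (voiced) → -tug → *asevtug*.

wodosna, asevtug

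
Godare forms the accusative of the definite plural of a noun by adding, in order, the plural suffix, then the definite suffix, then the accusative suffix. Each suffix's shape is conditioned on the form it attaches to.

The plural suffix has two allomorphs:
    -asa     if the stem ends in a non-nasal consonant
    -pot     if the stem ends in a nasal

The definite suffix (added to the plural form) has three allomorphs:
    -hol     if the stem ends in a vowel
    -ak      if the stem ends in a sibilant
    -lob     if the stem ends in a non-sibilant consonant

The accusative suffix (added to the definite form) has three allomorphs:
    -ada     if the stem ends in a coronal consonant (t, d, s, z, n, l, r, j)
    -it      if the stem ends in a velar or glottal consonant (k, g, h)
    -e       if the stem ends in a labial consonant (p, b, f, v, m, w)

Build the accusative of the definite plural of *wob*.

The final consonant of *wob* is /b/, which is non-nasal, so the plural suffix is -asa, giving *wobasa*.
The plural form *wobasa* — final sound /a/ (a vowel) → -hol → *wobasahol*.
The definite form *wobasahol* — final consonant /l/ (coronal) → -ada → *wobasaholada*.

wobasaholada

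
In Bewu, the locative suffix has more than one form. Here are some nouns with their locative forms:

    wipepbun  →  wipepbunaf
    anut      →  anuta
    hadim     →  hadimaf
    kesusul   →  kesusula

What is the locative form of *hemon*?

hemonaf

The pattern is nasality of the final consonant: -af when the stem ends in a nasal (*wipepbun*, *hadim*); -a when the stem ends in a non-nasal consonant (*anut*, *kesusul*).
Since the final consonant of *hemon* is /n/ (a nasal), it takes -af, giving *hemonaf*.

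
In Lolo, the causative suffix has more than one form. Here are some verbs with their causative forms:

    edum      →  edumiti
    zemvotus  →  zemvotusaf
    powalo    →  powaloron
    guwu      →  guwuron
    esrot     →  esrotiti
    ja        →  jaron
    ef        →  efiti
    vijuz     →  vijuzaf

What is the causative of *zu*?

zuron

The pattern is sibilance of the final sound: -af when the stem ends in a sibilant (*zemvotus*, *vijuz*); -iti when the stem ends in a non-sibilant consonant (*edum*, *esrot*, *ef*); -ron when the stem ends in a vowel (*powalo*, *guwu*, *ja*).
Since the final sound of *zu* is /u/ (a vowel), it takes -ron, giving *zuron*.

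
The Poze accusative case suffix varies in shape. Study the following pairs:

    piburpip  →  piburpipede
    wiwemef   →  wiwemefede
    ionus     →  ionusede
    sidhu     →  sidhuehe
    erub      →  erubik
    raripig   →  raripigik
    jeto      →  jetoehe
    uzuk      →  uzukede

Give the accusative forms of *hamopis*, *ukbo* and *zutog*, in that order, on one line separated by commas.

The alternation tracks the final sound of the stem — -ede when the stem ends in a voiceless consonant (*piburpip*, *wiwemef*, *ionus*, *uzuk*); -ik when the stem ends in a voiced consonant (*erub*, *raripig*); -ehe when the stem ends in a vowel (*sidhu*, *jeto*).
The final sound of *hamopis* is /s/, which is a voiceless consonant, so the suffix is -ede, giving *hamopisede*.
Since the final sound of *ukbo* is /o/ (a vowel), it takes -ehe, giving *ukboehe*.
Since the final sound of *zutog* is /g/ (a voiced consonant), it takes -ik, giving *zutogik*.

hamopisede, ukboehe, zutogik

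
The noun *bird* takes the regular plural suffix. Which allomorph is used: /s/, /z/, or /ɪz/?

/z/

The stem *bird* ends in a voiced non-sibilant sound.
The plural suffix surfaces as /ɪz/ after sibilants, /s/ after other voiceless consonants, and /z/ after other voiced sounds.
So the plural -s on *bird* is pronounced /z/.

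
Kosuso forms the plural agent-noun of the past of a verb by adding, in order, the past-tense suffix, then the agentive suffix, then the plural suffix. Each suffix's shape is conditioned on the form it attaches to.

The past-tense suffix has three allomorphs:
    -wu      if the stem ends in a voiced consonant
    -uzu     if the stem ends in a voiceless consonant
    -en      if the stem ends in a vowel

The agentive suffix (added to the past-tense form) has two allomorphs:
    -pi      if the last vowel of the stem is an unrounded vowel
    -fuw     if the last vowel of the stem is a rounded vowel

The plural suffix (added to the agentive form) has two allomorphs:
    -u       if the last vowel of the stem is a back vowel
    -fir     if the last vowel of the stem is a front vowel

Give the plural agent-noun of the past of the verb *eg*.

egwufuwu

Since the final sound of *eg* is /g/ (a voiced consonant), it takes -wu, giving *egwu*.
Since the last vowel of the past-tense form *egwu* is /u/ (a rounded vowel), it takes -fuw, giving *egwufuw*.
The agentive form *egwufuw*: last vowel = /u/, a back vowel → -u → *egwufuwu*.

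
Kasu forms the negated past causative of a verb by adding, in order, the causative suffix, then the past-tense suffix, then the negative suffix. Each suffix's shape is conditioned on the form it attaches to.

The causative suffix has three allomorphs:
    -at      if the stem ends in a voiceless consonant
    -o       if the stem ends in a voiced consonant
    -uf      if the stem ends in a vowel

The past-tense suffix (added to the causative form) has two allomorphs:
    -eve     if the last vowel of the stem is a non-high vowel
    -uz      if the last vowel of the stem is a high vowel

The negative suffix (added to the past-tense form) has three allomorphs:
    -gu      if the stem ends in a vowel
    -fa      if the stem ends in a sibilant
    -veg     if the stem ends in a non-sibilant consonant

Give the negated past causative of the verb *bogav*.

bogavoevegu

The final sound of *bogav* is /v/, which is a voiced consonant, so the causative suffix is -o, giving *bogavo*.
The last vowel of the causative form *bogavo* is /o/, which is a non-high vowel, so the past-tense suffix is -eve, giving *bogavoeve*.
The past-tense form *bogavoeve*: final sound = /e/, a vowel → -gu → *bogavoevegu*.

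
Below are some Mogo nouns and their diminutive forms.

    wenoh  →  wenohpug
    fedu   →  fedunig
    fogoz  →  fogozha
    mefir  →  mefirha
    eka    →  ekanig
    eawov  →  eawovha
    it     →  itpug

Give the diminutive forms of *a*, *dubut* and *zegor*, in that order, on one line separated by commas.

The suffix is conditioned by the final sound: -pug when the stem ends in a voiceless consonant (*wenoh*, *it*); -ha when the stem ends in a voiced consonant (*fogoz*, *mefir*, *eawov*); -nig when the stem ends in a vowel (*fedu*, *eka*).
*a* — final sound /a/ (a vowel) → -nig → *anig*.
Since the final sound of *dubut* is /t/ (a voiceless consonant), it takes -pug, giving *dubutpug*.
Since the final sound of *zegor* is /r/ (a voiced consonant), it takes -ha, giving *zegorha*.

anig, dubutpug, zegorha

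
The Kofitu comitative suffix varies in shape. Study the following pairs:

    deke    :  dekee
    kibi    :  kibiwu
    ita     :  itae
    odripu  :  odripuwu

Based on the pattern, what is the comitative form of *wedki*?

wedkiwu

The pattern is height harmony: -wu when the last vowel of the stem is a high vowel (*kibi*, *odripu*); -e when the last vowel of the stem is a non-high vowel (*deke*, *ita*).
The last vowel of *wedki* is /i/, which is a high vowel, so the suffix is -wu, giving *wedkiwu*.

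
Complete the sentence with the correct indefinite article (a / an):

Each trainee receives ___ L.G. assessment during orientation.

an

The indefinite article is chosen by the initial *sound* of the following word, not its spelling.
The initialism *L.G.* is read letter by letter; the first letter, L, is pronounced /ɛl/, which begins with a vowel sound.
So the article is *an*: Each trainee receives an L.G. assessment during orientation.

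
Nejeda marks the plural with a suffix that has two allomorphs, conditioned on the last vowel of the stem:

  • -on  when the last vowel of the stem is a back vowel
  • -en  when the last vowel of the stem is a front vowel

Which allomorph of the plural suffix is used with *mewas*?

*mewas*: last vowel = /a/, a back vowel → -on.

-on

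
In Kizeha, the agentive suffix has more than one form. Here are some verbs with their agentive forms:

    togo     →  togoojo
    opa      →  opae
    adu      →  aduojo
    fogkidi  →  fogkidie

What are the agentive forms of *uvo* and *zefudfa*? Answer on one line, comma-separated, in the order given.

uvoojo, zefudfae

The suffix is conditioned by the last vowel: -ojo when the last vowel of the stem is a rounded vowel (*togo*, *adu*); -e when the last vowel of the stem is an unrounded vowel (*opa*, *fogkidi*).
Since the last vowel of *uvo* is /o/ (a rounded vowel), it takes -ojo, giving *uvoojo*.
The last vowel of *zefudfa* is /a/, which is an unrounded vowel, so the suffix is -e, giving *zefudfae*.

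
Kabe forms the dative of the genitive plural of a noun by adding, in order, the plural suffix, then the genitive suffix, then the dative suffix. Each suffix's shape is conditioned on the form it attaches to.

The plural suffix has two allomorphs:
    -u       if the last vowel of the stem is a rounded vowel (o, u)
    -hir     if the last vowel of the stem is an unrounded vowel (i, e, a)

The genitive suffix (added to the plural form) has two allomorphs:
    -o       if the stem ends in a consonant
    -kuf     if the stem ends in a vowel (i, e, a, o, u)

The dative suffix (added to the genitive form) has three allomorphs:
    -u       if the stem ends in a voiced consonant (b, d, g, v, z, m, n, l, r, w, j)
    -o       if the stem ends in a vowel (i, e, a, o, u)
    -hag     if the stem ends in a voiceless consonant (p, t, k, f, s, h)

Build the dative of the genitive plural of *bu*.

*bu*: last vowel = /u/, a rounded vowel → -u → *buu*.
The plural form *buu*: final sound = /u/, a vowel → -kuf → *buukuf*.
The genitive form *buukuf*: final sound = /f/, a voiceless consonant → -hag → *buukufhag*.

buukufhag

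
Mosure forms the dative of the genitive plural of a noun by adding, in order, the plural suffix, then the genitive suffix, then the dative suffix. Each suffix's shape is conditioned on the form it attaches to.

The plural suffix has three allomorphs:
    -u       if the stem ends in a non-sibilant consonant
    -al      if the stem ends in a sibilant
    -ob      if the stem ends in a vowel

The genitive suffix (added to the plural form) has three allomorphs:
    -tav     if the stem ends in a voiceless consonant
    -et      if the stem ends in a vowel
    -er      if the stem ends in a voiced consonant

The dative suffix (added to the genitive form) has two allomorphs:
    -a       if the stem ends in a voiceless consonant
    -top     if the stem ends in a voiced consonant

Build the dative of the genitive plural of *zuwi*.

zuwiobertop

*zuwi* — final sound /i/ (a vowel) → -ob → *zuwiob*.
The plural form *zuwiob*: final sound = /b/, a voiced consonant → -er → *zuwiober*.
The genitive form *zuwiober*: final consonant = /r/, voiced → -top → *zuwiobertop*.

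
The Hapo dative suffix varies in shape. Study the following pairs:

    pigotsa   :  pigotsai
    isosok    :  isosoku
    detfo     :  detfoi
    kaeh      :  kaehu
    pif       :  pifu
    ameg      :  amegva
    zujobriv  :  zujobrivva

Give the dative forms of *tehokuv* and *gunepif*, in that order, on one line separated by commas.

The pattern is voicing of the final sound: -u when the stem ends in a voiceless consonant (*isosok*, *kaeh*, *pif*); -va when the stem ends in a voiced consonant (*ameg*, *zujobriv*); -i when the stem ends in a vowel (*pigotsa*, *detfo*).
Since the final sound of *tehokuv* is /v/ (a voiced consonant), it takes -va, giving *tehokuvva*.
Since the final sound of *gunepif* is /f/ (a voiceless consonant), it takes -u, giving *gunepifu*.

tehokuvva, gunepifu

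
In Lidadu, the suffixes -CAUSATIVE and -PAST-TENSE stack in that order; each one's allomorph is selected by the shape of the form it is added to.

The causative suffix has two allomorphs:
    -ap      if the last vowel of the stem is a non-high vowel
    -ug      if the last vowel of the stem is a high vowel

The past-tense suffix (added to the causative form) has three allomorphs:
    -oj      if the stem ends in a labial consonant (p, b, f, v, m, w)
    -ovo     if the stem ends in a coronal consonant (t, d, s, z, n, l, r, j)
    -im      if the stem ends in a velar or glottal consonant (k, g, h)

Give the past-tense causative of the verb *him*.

*him* — last vowel /i/ (a high vowel) → -ug → *himug*.
The final consonant of the causative form *himug* is /g/, which is velar/glottal, so the past-tense suffix is -im, giving *himugim*.

himugim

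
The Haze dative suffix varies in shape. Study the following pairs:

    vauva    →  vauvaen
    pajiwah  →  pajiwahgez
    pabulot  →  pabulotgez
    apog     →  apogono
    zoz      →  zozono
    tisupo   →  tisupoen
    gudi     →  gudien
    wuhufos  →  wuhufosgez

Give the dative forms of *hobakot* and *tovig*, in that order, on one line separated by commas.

The pattern is voicing of the final sound: -gez when the stem ends in a voiceless consonant (*pajiwah*, *pabulot*, *wuhufos*); -ono when the stem ends in a voiced consonant (*apog*, *zoz*); -en when the stem ends in a vowel (*vauva*, *tisupo*, *gudi*).
Since the final sound of *hobakot* is /t/ (a voiceless consonant), it takes -gez, giving *hobakotgez*.
*tovig*: final sound = /g/, a voiced consonant → -ono → *tovigono*.

hobakotgez, tovigono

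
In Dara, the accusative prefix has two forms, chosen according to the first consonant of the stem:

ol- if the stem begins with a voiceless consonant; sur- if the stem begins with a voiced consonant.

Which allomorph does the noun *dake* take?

sur-

*dake* — first consonant /d/ (voiced) → sur-.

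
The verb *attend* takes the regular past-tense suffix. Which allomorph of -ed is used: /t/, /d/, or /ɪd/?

The stem *attend* ends in /t/ or /d/.
The -ed suffix is realized as /ɪd/ after /t, d/; as /t/ after other voiceless consonants; and as /d/ after other voiced sounds.
So -ed on *attend* is pronounced /ɪd/.

/ɪd/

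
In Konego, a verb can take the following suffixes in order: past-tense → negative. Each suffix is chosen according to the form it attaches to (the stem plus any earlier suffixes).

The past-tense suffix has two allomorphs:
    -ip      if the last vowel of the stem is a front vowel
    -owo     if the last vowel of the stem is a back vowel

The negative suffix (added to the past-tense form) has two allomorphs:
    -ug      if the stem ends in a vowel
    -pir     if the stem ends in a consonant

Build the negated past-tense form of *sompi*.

*sompi* — last vowel /i/ (a front vowel) → -ip → *sompiip*.
The past-tense form *sompiip*: final sound = /p/, a consonant → -pir → *sompiippir*.

sompiippir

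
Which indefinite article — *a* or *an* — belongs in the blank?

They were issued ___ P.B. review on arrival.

The indefinite article is chosen by the initial *sound* of the following word, not its spelling.
The initialism *P.B.* is read letter by letter; the first letter, P, is pronounced /piː/, which begins with a consonant sound.
So the article is *a*: They were issued a P.B. review on arrival.

a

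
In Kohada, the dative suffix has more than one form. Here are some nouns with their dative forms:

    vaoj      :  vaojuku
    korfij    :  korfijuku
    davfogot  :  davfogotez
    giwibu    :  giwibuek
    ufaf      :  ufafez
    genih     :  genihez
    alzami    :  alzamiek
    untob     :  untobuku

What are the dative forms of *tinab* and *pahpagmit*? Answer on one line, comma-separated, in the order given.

Looking at the final sound of each stem: -ez when the stem ends in a voiceless consonant (*davfogot*, *ufaf*, *genih*); -uku when the stem ends in a voiced consonant (*vaoj*, *korfij*, *untob*); -ek when the stem ends in a vowel (*giwibu*, *alzami*).
Since the final sound of *tinab* is /b/ (a voiced consonant), it takes -uku, giving *tinabuku*.
Since the final sound of *pahpagmit* is /t/ (a voiceless consonant), it takes -ez, giving *pahpagmitez*.

tinabuku, pahpagmitez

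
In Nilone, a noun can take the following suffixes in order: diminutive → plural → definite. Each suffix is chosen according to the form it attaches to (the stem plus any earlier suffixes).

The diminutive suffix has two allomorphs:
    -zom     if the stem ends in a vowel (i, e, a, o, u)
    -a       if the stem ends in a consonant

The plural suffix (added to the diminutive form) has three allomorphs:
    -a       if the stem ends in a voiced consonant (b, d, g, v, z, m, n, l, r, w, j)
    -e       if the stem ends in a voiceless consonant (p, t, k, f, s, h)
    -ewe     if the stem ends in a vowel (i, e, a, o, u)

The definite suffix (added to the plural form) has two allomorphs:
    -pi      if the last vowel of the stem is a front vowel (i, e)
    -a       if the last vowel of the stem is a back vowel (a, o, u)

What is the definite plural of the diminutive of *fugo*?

*fugo*: final sound = /o/, a vowel → -zom → *fugozom*.
Since the final sound of the diminutive form *fugozom* is /m/ (a voiced consonant), it takes -a, giving *fugozoma*.
The last vowel of the plural form *fugozoma* is /a/, which is a back vowel, so the definite suffix is -a, giving *fugozomaa*.

fugozomaa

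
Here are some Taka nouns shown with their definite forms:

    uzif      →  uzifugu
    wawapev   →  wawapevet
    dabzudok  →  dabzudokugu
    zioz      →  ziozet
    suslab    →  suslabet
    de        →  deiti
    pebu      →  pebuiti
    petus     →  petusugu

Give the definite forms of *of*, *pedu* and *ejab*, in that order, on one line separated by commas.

The alternation tracks the final sound of the stem — -ugu when the stem ends in a voiceless consonant (*uzif*, *dabzudok*, *petus*); -et when the stem ends in a voiced consonant (*wawapev*, *zioz*, *suslab*); -iti when the stem ends in a vowel (*de*, *pebu*).
*of*: final sound = /f/, a voiceless consonant → -ugu → *ofugu*.
The final sound of *pedu* is /u/, which is a vowel, so the suffix is -iti, giving *peduiti*.
The final sound of *ejab* is /b/, which is a voiced consonant, so the suffix is -et, giving *ejabet*.

ofugu, peduiti, ejabet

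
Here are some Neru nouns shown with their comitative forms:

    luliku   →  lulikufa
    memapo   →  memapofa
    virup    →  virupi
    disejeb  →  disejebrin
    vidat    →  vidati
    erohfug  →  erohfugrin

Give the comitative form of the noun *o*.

The pattern is voicing of the final sound: -i when the stem ends in a voiceless consonant (*virup*, *vidat*); -rin when the stem ends in a voiced consonant (*disejeb*, *erohfug*); -fa when the stem ends in a vowel (*luliku*, *memapo*).
*o* — final sound /o/ (a vowel) → -fa → *ofa*.

ofa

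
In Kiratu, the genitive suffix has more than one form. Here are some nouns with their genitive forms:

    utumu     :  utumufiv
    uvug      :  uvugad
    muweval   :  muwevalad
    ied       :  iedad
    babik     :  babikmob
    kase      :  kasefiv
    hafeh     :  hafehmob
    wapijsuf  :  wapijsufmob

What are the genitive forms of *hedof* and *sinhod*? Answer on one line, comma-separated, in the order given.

The alternation tracks the final sound of the stem — -mob when the stem ends in a voiceless consonant (*babik*, *hafeh*, *wapijsuf*); -ad when the stem ends in a voiced consonant (*uvug*, *muweval*, *ied*); -fiv when the stem ends in a vowel (*utumu*, *kase*).
Since the final sound of *hedof* is /f/ (a voiceless consonant), it takes -mob, giving *hedofmob*.
*sinhod* — final sound /d/ (a voiced consonant) → -ad → *sinhodad*.

hedofmob, sinhodad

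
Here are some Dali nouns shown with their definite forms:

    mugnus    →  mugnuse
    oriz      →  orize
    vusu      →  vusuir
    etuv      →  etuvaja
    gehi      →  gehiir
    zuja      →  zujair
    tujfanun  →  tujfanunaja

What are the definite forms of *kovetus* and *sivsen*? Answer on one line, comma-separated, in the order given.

The alternation tracks the final sound of the stem — -e when the stem ends in a sibilant (*mugnus*, *oriz*); -aja when the stem ends in a non-sibilant consonant (*etuv*, *tujfanun*); -ir when the stem ends in a vowel (*vusu*, *gehi*, *zuja*).
Since the final sound of *kovetus* is /s/ (a sibilant), it takes -e, giving *kovetuse*.
Since the final sound of *sivsen* is /n/ (a non-sibilant consonant), it takes -aja, giving *sivsenaja*.

kovetuse, sivsenaja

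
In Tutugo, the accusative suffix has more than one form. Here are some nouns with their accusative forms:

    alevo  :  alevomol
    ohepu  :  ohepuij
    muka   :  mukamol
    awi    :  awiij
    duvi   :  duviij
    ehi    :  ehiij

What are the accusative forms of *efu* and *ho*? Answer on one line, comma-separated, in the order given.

The alternation tracks the last vowel of the stem — -ij when the last vowel of the stem is a high vowel (*ohepu*, *awi*, *duvi*, *ehi*); -mol when the last vowel of the stem is a non-high vowel (*alevo*, *muka*).
The last vowel of *efu* is /u/, which is a high vowel, so the suffix is -ij, giving *efuij*.
*ho* — last vowel /o/ (a non-high vowel) → -mol → *homol*.

efuij, homol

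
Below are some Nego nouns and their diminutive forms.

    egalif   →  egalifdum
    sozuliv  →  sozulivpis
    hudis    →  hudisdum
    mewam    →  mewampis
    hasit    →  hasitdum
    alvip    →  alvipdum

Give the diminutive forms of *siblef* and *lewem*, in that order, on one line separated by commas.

Looking at the final consonant of each stem: -dum when the stem ends in a voiceless consonant (*egalif*, *hudis*, *hasit*, *alvip*); -pis when the stem ends in a voiced consonant (*sozuliv*, *mewam*).
Since the final consonant of *siblef* is /f/ (voiceless), it takes -dum, giving *siblefdum*.
*lewem*: final consonant = /m/, voiced → -pis → *lewempis*.

siblefdum, lewempis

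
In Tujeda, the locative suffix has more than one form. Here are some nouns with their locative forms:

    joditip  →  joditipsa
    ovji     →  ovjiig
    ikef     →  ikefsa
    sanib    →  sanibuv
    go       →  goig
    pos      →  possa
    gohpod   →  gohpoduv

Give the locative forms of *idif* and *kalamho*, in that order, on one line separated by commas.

idifsa, kalamhoig

The alternation tracks the final sound of the stem — -sa when the stem ends in a voiceless consonant (*joditip*, *ikef*, *pos*); -uv when the stem ends in a voiced consonant (*sanib*, *gohpod*); -ig when the stem ends in a vowel (*ovji*, *go*).
The final sound of *idif* is /f/, which is a voiceless consonant, so the suffix is -sa, giving *idifsa*.
*kalamho* — final sound /o/ (a vowel) → -ig → *kalamhoig*.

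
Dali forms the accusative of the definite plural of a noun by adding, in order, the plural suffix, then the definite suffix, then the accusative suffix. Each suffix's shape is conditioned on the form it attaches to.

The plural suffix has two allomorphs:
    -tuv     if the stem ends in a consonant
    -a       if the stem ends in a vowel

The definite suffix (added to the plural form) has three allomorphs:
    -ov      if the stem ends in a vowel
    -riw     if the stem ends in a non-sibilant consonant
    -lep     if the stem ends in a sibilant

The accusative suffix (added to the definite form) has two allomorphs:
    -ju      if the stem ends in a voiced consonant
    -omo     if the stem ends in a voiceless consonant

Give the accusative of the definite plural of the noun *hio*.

hioaovju

*hio* — final sound /o/ (a vowel) → -a → *hioa*.
The plural form *hioa*: final sound = /a/, a vowel → -ov → *hioaov*.
The definite form *hioaov*: final consonant = /v/, voiced → -ju → *hioaovju*.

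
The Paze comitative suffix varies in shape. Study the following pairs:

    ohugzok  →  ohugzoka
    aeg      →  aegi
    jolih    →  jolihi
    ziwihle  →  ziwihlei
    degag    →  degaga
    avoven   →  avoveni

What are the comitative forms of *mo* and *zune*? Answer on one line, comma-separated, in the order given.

Looking at the last vowel of each stem: -i when the last vowel of the stem is a front vowel (*aeg*, *jolih*, *ziwihle*, *avoven*); -a when the last vowel of the stem is a back vowel (*ohugzok*, *degag*).
Since the last vowel of *mo* is /o/ (a back vowel), it takes -a, giving *moa*.
*zune*: last vowel = /e/, a front vowel → -i → *zunei*.

moa, zunei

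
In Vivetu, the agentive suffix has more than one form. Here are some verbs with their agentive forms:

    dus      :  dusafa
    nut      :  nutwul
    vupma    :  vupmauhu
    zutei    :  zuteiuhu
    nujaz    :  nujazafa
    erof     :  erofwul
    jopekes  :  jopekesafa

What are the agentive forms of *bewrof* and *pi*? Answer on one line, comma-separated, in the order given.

bewrofwul, piuhu

The pattern is sibilance of the final sound: -afa when the stem ends in a sibilant (*dus*, *nujaz*, *jopekes*); -wul when the stem ends in a non-sibilant consonant (*nut*, *erof*); -uhu when the stem ends in a vowel (*vupma*, *zutei*).
*bewrof* — final sound /f/ (a non-sibilant consonant) → -wul → *bewrofwul*.
Since the final sound of *pi* is /i/ (a vowel), it takes -uhu, giving *piuhu*.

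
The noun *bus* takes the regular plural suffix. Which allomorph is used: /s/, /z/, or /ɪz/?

/ɪz/

The stem *bus* ends in a sibilant (/s, z, ʃ, ʒ, tʃ, dʒ/).
The plural suffix surfaces as /ɪz/ after sibilants, /s/ after other voiceless consonants, and /z/ after other voiced sounds.
So the plural -s on *bus* is pronounced /ɪz/.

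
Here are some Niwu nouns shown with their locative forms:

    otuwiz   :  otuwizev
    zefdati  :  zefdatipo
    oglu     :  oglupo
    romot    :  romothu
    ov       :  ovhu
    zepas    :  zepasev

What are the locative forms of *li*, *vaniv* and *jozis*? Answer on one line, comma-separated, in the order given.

The alternation tracks the final sound of the stem — -ev when the stem ends in a sibilant (*otuwiz*, *zepas*); -hu when the stem ends in a non-sibilant consonant (*romot*, *ov*); -po when the stem ends in a vowel (*zefdati*, *oglu*).
*li* — final sound /i/ (a vowel) → -po → *lipo*.
The final sound of *vaniv* is /v/, which is a non-sibilant consonant, so the suffix is -hu, giving *vanivhu*.
The final sound of *jozis* is /s/, which is a sibilant, so the suffix is -ev, giving *jozisev*.

lipo, vanivhu, jozisev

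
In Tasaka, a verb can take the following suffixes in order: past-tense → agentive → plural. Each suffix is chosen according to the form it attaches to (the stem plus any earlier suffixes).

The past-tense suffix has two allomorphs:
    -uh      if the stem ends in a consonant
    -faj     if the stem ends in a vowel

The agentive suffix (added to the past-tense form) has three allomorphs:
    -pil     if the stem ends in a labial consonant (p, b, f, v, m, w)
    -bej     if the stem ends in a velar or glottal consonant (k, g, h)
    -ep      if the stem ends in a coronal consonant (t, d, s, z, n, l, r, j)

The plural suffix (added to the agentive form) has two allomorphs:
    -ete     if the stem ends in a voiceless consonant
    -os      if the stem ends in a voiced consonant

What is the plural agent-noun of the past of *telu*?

Since the final sound of *telu* is /u/ (a vowel), it takes -faj, giving *telufaj*.
The past-tense form *telufaj*: final consonant = /j/, coronal → -ep → *telufajep*.
Since the final consonant of the agentive form *telufajep* is /p/ (voiceless), it takes -ete, giving *telufajepete*.

telufajepete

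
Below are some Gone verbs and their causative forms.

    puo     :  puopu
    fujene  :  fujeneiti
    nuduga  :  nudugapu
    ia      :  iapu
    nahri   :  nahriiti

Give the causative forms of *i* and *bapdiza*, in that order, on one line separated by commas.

iiti, bapdizapu

Looking at the last vowel of each stem: -iti when the last vowel of the stem is a front vowel (*fujene*, *nahri*); -pu when the last vowel of the stem is a back vowel (*puo*, *nuduga*, *ia*).
*i* — last vowel /i/ (a front vowel) → -iti → *iiti*.
The last vowel of *bapdiza* is /a/, which is a back vowel, so the suffix is -pu, giving *bapdizapu*.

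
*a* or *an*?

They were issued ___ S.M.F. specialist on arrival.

an

The indefinite article is chosen by the initial *sound* of the following word, not its spelling.
The initialism *S.M.F.* is read letter by letter; the first letter, S, is pronounced /ɛs/, which begins with a vowel sound.
So the article is *an*: They were issued an S.M.F. specialist on arrival.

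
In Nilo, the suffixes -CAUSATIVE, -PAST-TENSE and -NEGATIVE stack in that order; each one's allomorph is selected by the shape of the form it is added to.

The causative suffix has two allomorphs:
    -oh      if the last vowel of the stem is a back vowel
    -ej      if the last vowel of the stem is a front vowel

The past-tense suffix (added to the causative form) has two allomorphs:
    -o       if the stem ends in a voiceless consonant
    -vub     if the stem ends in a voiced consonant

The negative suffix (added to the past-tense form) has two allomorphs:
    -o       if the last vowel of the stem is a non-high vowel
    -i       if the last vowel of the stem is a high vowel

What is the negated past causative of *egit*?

egitejvubi

The last vowel of *egit* is /i/, which is a front vowel, so the causative suffix is -ej, giving *egitej*.
Since the final consonant of the causative form *egitej* is /j/ (voiced), it takes -vub, giving *egitejvub*.
Since the last vowel of the past-tense form *egitejvub* is /u/ (a high vowel), it takes -i, giving *egitejvubi*.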